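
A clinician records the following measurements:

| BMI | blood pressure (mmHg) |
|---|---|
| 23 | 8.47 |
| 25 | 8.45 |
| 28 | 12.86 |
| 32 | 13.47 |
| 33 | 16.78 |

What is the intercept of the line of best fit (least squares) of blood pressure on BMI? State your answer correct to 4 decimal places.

-9.8882

n = 5, Σx = 141, Σy = 60.03, Σxy = 1750.92, Σx² = 4051
Sxx = Σx² − (Σx)²/n = 4051 − 3976.2 = 74.8
Sxy = Σxy − (Σx)(Σy)/n = 1750.92 − 1692.846 = 58.074
b = Sxy/Sxx = 58.074/74.8 = 0.776390
a = ȳ − b·x̄ = 12.006 − 0.776390·28.2 = -9.888209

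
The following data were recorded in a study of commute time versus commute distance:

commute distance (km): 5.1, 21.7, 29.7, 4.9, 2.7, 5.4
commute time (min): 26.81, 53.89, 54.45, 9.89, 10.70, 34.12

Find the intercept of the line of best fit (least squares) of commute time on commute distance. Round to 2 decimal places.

13.65

n = 6, Σx = 69.5, Σy = 189.86, Σxy = 3184.908, Σx² = 1439.45
Sxx = Σx² − (Σx)²/n = 1439.45 − 805.041667 = 634.408333
Sxy = Σxy − (Σx)(Σy)/n = 3184.908 − 2199.211667 = 985.696333
b = Sxy/Sxx = 985.696333/634.408333 = 1.553725
a = ȳ − b·x̄ = 31.643333 − 1.553725·11.583333 = 13.646014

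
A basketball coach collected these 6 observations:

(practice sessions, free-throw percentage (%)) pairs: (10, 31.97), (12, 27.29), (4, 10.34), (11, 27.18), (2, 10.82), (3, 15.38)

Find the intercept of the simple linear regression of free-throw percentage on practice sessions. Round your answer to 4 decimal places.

n = 6, Σx = 42, Σy = 122.98, Σxy = 1055.3, Σx² = 394
Sxx = Σx² − (Σx)²/n = 394 − 294 = 100
Sxy = Σxy − (Σx)(Σy)/n = 1055.3 − 860.86 = 194.44
b = Sxy/Sxx = 194.44/100 = 1.9444
a = ȳ − b·x̄ = 20.496667 − 1.9444·7 = 6.885867

6.8859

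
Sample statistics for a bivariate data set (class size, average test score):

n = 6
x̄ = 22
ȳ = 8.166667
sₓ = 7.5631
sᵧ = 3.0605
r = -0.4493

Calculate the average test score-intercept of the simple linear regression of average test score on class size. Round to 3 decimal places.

12.167

b = r · sᵧ/sₓ = -0.4493 · 3.0605/7.5631 = -0.181815
a = ȳ − b·x̄ = 8.166667 − (-0.181815)·22 = 12.166590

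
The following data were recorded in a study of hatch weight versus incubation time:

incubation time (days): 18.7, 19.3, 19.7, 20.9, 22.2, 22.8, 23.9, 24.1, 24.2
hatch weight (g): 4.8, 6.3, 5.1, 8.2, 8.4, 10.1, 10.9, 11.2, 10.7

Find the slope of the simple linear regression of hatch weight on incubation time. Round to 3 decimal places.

n = 9, Σx = 195.8, Σy = 75.7, Σxy = 1689.33, Σx² = 4297.42
Sxx = Σx² − (Σx)²/n = 4297.42 − 4259.737778 = 37.682222
Sxy = Σxy − (Σx)(Σy)/n = 1689.33 − 1646.895556 = 42.434444
b = Sxy/Sxx = 42.434444/37.682222 = 1.126113

1.126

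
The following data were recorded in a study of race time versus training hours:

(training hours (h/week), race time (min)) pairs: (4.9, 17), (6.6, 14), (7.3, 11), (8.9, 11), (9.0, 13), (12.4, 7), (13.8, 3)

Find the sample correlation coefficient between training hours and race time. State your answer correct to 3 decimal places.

n = 7, Σx = 62.9, Σy = 76, Σxy = 599.1, Σx² = 625.27, Σy² = 954
Sxx = Σx² − (Σx)²/n = 625.27 − 565.201429 = 60.068571
Sxy = Σxy − (Σx)(Σy)/n = 599.1 − 682.914286 = -83.814286
Syy = Σy² − (Σy)²/n = 954 − 825.142857 = 128.857143
r = Sxy/√(Sxx·Syy) = -83.814286/√(7740.264490) = -83.814286/87.978773 = -0.952665

-0.953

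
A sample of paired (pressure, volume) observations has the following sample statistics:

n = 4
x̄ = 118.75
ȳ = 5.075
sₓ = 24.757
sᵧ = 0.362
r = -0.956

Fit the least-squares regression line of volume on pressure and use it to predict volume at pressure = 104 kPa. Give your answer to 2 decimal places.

5.28

b = r · sᵧ/sₓ = -0.956 · 0.362/24.757 = -0.013979
a = ȳ − b·x̄ = 5.075 − (-0.013979)·118.75 = 6.734977
ŷ(104) = a + b·104 = 6.734977 + (-0.013979)·104 = 5.281187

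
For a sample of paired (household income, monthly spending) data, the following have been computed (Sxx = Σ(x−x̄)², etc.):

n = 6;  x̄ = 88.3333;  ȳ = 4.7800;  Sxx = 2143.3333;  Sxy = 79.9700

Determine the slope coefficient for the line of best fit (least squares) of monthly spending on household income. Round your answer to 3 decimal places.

0.037

b = Sxy/Sxx = 79.97/2143.3333 = 0.037311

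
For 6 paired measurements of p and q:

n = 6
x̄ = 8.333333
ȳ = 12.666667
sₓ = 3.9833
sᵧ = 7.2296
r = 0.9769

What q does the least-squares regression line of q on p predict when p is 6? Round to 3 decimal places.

8.530

b = r · sᵧ/sₓ = 0.9769 · 7.2296/3.9833 = 1.773052
a = ȳ − b·x̄ = 12.666667 − 1.773052·8.333333 = -2.108762
ŷ(6) = a + b·6 = -2.108762 + 1.773052·6 = 8.529547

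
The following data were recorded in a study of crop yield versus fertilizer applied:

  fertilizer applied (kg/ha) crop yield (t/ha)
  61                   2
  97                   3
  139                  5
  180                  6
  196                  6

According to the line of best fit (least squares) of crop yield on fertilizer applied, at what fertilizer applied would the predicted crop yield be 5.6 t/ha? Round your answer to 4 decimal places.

n = 5, Σx = 673, Σy = 22, Σxy = 3364, Σx² = 103267
Sxx = Σx² − (Σx)²/n = 103267 − 90585.8 = 12681.2
Sxy = Σxy − (Σx)(Σy)/n = 3364 − 2961.2 = 402.8
b = Sxy/Sxx = 402.8/12681.2 = 0.031764
a = ȳ − b·x̄ = 4.4 − 0.031764·134.6 = 0.124625
Set a + b·x = 5.6: x = (5.6 − 0.124625) / 0.031764 = 172.379146

172.3791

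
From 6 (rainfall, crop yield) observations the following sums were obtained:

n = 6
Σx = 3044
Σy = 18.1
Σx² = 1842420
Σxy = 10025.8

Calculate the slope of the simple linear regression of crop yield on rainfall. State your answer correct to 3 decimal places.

Sxx = Σx² − (Σx)²/n = 1842420 − 1544322.666667 = 298097.333333
Sxy = Σxy − (Σx)(Σy)/n = 10025.8 − 9182.733333 = 843.066667
b = Sxy/Sxx = 843.066667/298097.333333 = 0.002828

0.003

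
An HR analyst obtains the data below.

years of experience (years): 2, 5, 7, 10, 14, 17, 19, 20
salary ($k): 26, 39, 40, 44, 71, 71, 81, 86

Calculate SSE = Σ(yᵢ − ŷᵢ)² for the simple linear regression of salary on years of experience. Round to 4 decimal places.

n = 8, Σx = 94, Σy = 458, Σxy = 6427, Σx² = 1424, Σy² = 29772
Sxx = Σx² − (Σx)²/n = 1424 − 1104.5 = 319.5
Sxy = Σxy − (Σx)(Σy)/n = 6427 − 5381.5 = 1045.5
Syy = Σy² − (Σy)²/n = 29772 − 26220.5 = 3551.5
b = Sxy/Sxx = 1045.5/319.5 = 3.272300
SSE = Syy − b·Sxy = 3551.5 − 3.272300·1045.5 = 130.309859

130.3099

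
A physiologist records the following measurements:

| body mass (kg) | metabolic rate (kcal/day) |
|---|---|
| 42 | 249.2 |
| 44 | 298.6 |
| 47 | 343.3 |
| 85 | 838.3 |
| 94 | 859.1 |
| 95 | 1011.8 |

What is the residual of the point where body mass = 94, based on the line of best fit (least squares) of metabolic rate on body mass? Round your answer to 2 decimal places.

n = 6, Σx = 407, Σy = 3600.3, Σxy = 287871.8, Σx² = 30995
Sxx = Σx² − (Σx)²/n = 30995 − 27608.166667 = 3386.833333
Sxy = Σxy − (Σx)(Σy)/n = 287871.8 − 244220.35 = 43651.45
b = Sxy/Sxx = 43651.45/3386.833333 = 12.888573
a = ȳ − b·x̄ = 600.05 − 12.888573·67.833333 = -274.224895
ŷ(94) = -274.224895 + 12.888573·94 = 937.301004
residual = y − ŷ = 859.1 − 937.301004 = -78.201004

-78.20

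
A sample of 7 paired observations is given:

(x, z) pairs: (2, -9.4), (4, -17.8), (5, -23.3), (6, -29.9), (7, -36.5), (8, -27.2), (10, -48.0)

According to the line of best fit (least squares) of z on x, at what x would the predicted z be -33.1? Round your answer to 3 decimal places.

n = 7, Σx = 42, Σy = -192.1, Σxy = -1339, Σx² = 294
Sxx = Σx² − (Σx)²/n = 294 − 252 = 42
Sxy = Σxy − (Σx)(Σy)/n = -1339 − (-1152.6) = -186.4
b = Sxy/Sxx = -186.4/42 = -4.438095
a = ȳ − b·x̄ = -27.442857 − (-4.438095)·6 = -0.814286
Set a + b·x = -33.1: x = (-33.1 − (-0.814286)) / (-4.438095) = 7.274678

7.275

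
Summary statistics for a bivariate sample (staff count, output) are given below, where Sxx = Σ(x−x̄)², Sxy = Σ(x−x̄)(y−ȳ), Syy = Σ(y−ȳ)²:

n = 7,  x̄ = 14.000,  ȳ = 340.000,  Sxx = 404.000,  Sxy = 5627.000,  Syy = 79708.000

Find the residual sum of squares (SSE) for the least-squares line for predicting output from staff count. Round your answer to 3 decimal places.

b = Sxy/Sxx = 5627/404 = 13.928218
SSE = Syy − b·Sxy = 79708 − 13.928218·5627 = 1333.918317

1333.918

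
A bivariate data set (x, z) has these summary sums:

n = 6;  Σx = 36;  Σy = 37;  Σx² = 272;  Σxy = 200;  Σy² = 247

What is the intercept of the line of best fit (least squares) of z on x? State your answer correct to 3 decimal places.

Sxx = Σx² − (Σx)²/n = 272 − 216 = 56
Sxy = Σxy − (Σx)(Σy)/n = 200 − 222 = -22
b = Sxy/Sxx = -22/56 = -0.392857
a = ȳ − b·x̄ = 6.166667 − (-0.392857)·6 = 8.523810

8.524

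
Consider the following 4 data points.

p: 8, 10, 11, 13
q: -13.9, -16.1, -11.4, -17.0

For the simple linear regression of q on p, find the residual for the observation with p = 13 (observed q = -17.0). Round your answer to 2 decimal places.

n = 4, Σx = 42, Σy = -58.4, Σxy = -618.6, Σx² = 454
Sxx = Σx² − (Σx)²/n = 454 − 441 = 13
Sxy = Σxy − (Σx)(Σy)/n = -618.6 − (-613.2) = -5.4
b = Sxy/Sxx = -5.4/13 = -0.415385
a = ȳ − b·x̄ = -14.6 − (-0.415385)·10.5 = -10.238462
ŷ(13) = -10.238462 + (-0.415385)·13 = -15.638462
residual = y − ŷ = -17.0 − (-15.638462) = -1.361538

-1.36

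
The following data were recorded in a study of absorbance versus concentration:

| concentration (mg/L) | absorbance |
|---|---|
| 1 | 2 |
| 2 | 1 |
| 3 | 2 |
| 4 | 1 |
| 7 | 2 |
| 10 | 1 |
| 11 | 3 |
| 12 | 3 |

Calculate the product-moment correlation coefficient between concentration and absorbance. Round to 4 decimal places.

0.5233

n = 8, Σx = 50, Σy = 15, Σxy = 107, Σx² = 444, Σy² = 33
Sxx = Σx² − (Σx)²/n = 444 − 312.5 = 131.5
Sxy = Σxy − (Σx)(Σy)/n = 107 − 93.75 = 13.25
Syy = Σy² − (Σy)²/n = 33 − 28.125 = 4.875
r = Sxy/√(Sxx·Syy) = 13.25/√(641.0625) = 13.25/25.319212 = 0.523318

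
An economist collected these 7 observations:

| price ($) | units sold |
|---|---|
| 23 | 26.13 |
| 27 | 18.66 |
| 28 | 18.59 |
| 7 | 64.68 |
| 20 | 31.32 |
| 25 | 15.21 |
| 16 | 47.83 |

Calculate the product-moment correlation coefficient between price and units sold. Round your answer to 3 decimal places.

-0.978

n = 7, Σx = 146, Σy = 222.42, Σxy = 3850.02, Σx² = 3372, Σy² = 9060.0584
Sxx = Σx² − (Σx)²/n = 3372 − 3045.142857 = 326.857143
Sxy = Σxy − (Σx)(Σy)/n = 3850.02 − 4639.045714 = -789.025714
Syy = Σy² − (Σy)²/n = 9060.0584 − 7067.236629 = 1992.821771
r = Sxy/√(Sxx·Syy) = -789.025714/√(651368.030433) = -789.025714/807.073745 = -0.977638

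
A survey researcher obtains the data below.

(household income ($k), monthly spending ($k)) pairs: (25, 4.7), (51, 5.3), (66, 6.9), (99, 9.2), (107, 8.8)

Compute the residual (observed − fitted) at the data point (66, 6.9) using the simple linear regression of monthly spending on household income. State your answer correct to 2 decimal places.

0.13

n = 5, Σx = 348, Σy = 34.9, Σxy = 2695.6, Σx² = 28832
Sxx = Σx² − (Σx)²/n = 28832 − 24220.8 = 4611.2
Sxy = Σxy − (Σx)(Σy)/n = 2695.6 − 2429.04 = 266.56
b = Sxy/Sxx = 266.56/4611.2 = 0.057807
a = ȳ − b·x̄ = 6.98 − 0.057807·69.6 = 2.956627
ŷ(66) = 2.956627 + 0.057807·66 = 6.771895
residual = y − ŷ = 6.9 − 6.771895 = 0.128105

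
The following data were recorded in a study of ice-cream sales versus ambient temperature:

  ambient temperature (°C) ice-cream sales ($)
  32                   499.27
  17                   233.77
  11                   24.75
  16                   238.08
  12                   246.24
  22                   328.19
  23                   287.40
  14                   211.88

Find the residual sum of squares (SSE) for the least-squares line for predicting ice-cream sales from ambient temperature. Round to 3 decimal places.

n = 8, Σx = 147, Σy = 2069.58, Σxy = 43783.84, Σx² = 3043, Σy² = 657048.3028
Sxx = Σx² − (Σx)²/n = 3043 − 2701.125 = 341.875
Sxy = Σxy − (Σx)(Σy)/n = 43783.84 − 38028.5325 = 5755.3075
Syy = Σy² − (Σy)²/n = 657048.3028 − 535395.17205 = 121653.13075
b = Sxy/Sxx = 5755.3075/341.875 = 16.834537
SSE = Syy − b·Sxy = 121653.13075 − 16.834537·5755.3075 = 24765.190949

24765.191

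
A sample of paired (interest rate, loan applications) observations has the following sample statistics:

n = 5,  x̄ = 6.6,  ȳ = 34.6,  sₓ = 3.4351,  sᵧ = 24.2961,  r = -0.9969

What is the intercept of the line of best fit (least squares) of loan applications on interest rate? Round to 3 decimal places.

81.136

b = r · sᵧ/sₓ = -0.9969 · 24.2961/3.4351 = -7.050969
a = ȳ − b·x̄ = 34.6 − (-7.050969)·6.6 = 81.136392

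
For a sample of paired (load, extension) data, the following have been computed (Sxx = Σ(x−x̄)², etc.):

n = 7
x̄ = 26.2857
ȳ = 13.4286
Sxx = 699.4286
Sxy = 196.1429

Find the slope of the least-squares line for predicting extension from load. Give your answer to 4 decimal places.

b = Sxy/Sxx = 196.1429/699.4286 = 0.280433

0.2804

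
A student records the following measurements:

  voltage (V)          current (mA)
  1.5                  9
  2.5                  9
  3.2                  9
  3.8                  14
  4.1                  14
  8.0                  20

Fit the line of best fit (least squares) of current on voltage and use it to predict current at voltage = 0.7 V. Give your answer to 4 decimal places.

n = 6, Σx = 23.1, Σy = 75, Σxy = 335.4, Σx² = 113.99
Sxx = Σx² − (Σx)²/n = 113.99 − 88.935 = 25.055
Sxy = Σxy − (Σx)(Σy)/n = 335.4 − 288.75 = 46.65
b = Sxy/Sxx = 46.65/25.055 = 1.861904
a = ȳ − b·x̄ = 12.5 − 1.861904·3.85 = 5.331670
ŷ(0.7) = a + b·0.7 = 5.331670 + 1.861904·0.7 = 6.635003

6.6350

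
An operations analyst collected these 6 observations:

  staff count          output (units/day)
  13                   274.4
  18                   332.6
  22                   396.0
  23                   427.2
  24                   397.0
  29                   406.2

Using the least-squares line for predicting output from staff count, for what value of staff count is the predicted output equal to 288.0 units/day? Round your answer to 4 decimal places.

12.3833

n = 6, Σx = 129, Σy = 2233.4, Σxy = 49399.4, Σx² = 2923
Sxx = Σx² − (Σx)²/n = 2923 − 2773.5 = 149.5
Sxy = Σxy − (Σx)(Σy)/n = 49399.4 − 48018.1 = 1381.3
b = Sxy/Sxx = 1381.3/149.5 = 9.239465
a = ȳ − b·x̄ = 372.233333 − 9.239465·21.5 = 173.584838
Set a + b·x = 288.0: x = (288.0 − 173.584838) / 9.239465 = 12.383310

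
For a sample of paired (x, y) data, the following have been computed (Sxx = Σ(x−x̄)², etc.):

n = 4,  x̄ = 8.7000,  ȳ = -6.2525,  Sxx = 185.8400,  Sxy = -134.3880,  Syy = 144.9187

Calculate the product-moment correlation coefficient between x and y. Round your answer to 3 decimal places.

-0.819

r = Sxy/√(Sxx·Syy) = -134.388/√(26931.691208) = -134.388/164.108779 = -0.818896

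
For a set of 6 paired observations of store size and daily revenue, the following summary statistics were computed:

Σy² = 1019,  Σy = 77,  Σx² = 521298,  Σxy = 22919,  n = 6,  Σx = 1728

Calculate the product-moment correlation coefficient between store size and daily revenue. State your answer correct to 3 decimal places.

0.870

Sxx = Σx² − (Σx)²/n = 521298 − 497664 = 23634
Sxy = Σxy − (Σx)(Σy)/n = 22919 − 22176 = 743
Syy = Σy² − (Σy)²/n = 1019 − 988.166667 = 30.833333
r = Sxy/√(Sxx·Syy) = 743/√(728715) = 743/853.648054 = 0.870382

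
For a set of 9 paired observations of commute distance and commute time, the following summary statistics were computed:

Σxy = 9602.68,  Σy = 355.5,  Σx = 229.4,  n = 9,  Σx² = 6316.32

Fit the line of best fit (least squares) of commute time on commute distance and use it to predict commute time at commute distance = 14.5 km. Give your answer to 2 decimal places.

26.82

Sxx = Σx² − (Σx)²/n = 6316.32 − 5847.151111 = 469.168889
Sxy = Σxy − (Σx)(Σy)/n = 9602.68 − 9061.3 = 541.38
b = Sxy/Sxx = 541.38/469.168889 = 1.153913
a = ȳ − b·x̄ = 39.5 − 1.153913·25.488889 = 10.088044
ŷ(14.5) = a + b·14.5 = 10.088044 + 1.153913·14.5 = 26.819780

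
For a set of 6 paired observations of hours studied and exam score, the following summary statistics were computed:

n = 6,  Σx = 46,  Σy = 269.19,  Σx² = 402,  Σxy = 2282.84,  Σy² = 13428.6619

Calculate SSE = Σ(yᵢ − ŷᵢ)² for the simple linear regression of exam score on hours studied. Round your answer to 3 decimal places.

Sxx = Σx² − (Σx)²/n = 402 − 352.666667 = 49.333333
Sxy = Σxy − (Σx)(Σy)/n = 2282.84 − 2063.79 = 219.05
Syy = Σy² − (Σy)²/n = 13428.6619 − 12077.20935 = 1351.45255
b = Sxy/Sxx = 219.05/49.333333 = 4.440203
SSE = Syy − b·Sxy = 1351.45255 − 4.440203·219.05 = 378.826148

378.826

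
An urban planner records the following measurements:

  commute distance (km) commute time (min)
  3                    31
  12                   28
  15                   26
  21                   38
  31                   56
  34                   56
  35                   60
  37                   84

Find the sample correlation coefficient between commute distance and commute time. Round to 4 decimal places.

n = 8, Σx = 188, Σy = 379, Σxy = 10465, Σx² = 5530, Σy² = 20793
Sxx = Σx² − (Σx)²/n = 5530 − 4418 = 1112
Sxy = Σxy − (Σx)(Σy)/n = 10465 − 8906.5 = 1558.5
Syy = Σy² − (Σy)²/n = 20793 − 17955.125 = 2837.875
r = Sxy/√(Sxx·Syy) = 1558.5/√(3155717) = 1558.5/1776.433787 = 0.877319

0.8773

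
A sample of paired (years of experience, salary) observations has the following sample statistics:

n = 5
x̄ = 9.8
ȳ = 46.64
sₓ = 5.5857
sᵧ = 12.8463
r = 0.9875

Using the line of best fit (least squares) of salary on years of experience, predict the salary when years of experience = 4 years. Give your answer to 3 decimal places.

b = r · sᵧ/sₓ = 0.9875 · 12.8463/5.5857 = 2.271107
a = ȳ − b·x̄ = 46.64 − 2.271107·9.8 = 24.383153
ŷ(4) = a + b·4 = 24.383153 + 2.271107·4 = 33.467581

33.468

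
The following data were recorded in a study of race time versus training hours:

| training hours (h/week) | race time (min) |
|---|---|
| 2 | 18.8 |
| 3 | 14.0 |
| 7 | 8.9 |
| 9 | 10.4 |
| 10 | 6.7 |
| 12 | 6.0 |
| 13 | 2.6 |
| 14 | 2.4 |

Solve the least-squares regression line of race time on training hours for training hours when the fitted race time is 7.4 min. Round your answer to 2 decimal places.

n = 8, Σx = 70, Σy = 69.8, Σxy = 441.9, Σx² = 752
Sxx = Σx² − (Σx)²/n = 752 − 612.5 = 139.5
Sxy = Σxy − (Σx)(Σy)/n = 441.9 − 610.75 = -168.85
b = Sxy/Sxx = -168.85/139.5 = -1.210394
a = ȳ − b·x̄ = 8.725 − (-1.210394)·8.75 = 19.315950
Set a + b·x = 7.4: x = (7.4 − 19.315950) / (-1.210394) = 9.844685

9.84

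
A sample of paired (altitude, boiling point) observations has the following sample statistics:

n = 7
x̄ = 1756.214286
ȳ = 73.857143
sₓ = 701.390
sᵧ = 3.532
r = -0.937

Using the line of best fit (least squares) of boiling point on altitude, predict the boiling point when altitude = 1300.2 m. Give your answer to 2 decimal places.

b = r · sᵧ/sₓ = -0.937 · 3.532/701.39 = -0.004718
a = ȳ − b·x̄ = 73.857143 − (-0.004718)·1756.214286 = 82.143778
ŷ(1300.2) = a + b·1300.2 = 82.143778 + (-0.004718)·1300.2 = 76.008830

76.01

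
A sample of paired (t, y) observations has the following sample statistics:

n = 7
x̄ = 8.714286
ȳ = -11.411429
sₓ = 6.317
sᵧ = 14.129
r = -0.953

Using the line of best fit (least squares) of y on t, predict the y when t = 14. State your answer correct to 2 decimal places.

-22.68

b = r · sᵧ/sₓ = -0.953 · 14.129/6.317 = -2.131540
a = ȳ − b·x̄ = -11.411429 − (-2.131540)·8.714286 = 7.163419
ŷ(14) = a + b·14 = 7.163419 + (-2.131540)·14 = -22.678139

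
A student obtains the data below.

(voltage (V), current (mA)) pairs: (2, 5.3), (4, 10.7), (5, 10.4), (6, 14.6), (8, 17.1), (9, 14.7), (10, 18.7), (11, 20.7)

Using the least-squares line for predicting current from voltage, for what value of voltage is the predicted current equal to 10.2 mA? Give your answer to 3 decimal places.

n = 8, Σx = 55, Σy = 112.2, Σxy = 876.8, Σx² = 447
Sxx = Σx² − (Σx)²/n = 447 − 378.125 = 68.875
Sxy = Σxy − (Σx)(Σy)/n = 876.8 − 771.375 = 105.425
b = Sxy/Sxx = 105.425/68.875 = 1.530672
a = ȳ − b·x̄ = 14.025 − 1.530672·6.875 = 3.501633
Set a + b·x = 10.2: x = (10.2 − 3.501633) / 1.530672 = 4.376097

4.376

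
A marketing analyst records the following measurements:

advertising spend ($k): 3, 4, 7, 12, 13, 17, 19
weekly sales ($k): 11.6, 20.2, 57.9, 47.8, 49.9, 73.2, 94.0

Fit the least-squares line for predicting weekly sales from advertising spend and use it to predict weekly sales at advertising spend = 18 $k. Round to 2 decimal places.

n = 7, Σx = 75, Σy = 354.6, Σxy = 4773.6, Σx² = 1037
Sxx = Σx² − (Σx)²/n = 1037 − 803.571429 = 233.428571
Sxy = Σxy − (Σx)(Σy)/n = 4773.6 − 3799.285714 = 974.314286
b = Sxy/Sxx = 974.314286/233.428571 = 4.173929
a = ȳ − b·x̄ = 50.657143 − 4.173929·10.714286 = 5.936475
ŷ(18) = a + b·18 = 5.936475 + 4.173929·18 = 81.067197

81.07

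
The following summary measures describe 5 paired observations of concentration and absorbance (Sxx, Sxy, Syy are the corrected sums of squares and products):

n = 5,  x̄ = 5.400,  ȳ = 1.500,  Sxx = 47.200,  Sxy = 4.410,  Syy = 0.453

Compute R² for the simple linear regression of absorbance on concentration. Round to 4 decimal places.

0.9096

R² = Sxy²/(Sxx·Syy) = (4.41)²/(47.2·0.453) = 0.909572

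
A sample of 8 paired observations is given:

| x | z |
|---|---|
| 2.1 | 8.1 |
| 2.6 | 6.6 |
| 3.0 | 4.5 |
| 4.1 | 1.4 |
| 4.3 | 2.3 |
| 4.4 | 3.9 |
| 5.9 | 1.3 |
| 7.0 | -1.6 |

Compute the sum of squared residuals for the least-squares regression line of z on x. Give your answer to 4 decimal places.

n = 8, Σx = 33.4, Σy = 26.5, Σxy = 76.93, Σx² = 158.64, Σy² = 156.13
Sxx = Σx² − (Σx)²/n = 158.64 − 139.445 = 19.195
Sxy = Σxy − (Σx)(Σy)/n = 76.93 − 110.6375 = -33.7075
Syy = Σy² − (Σy)²/n = 156.13 − 87.78125 = 68.34875
b = Sxy/Sxx = -33.7075/19.195 = -1.756056
SSE = Syy − b·Sxy = 68.34875 − (-1.756056)·(-33.7075) = 9.156483

9.1565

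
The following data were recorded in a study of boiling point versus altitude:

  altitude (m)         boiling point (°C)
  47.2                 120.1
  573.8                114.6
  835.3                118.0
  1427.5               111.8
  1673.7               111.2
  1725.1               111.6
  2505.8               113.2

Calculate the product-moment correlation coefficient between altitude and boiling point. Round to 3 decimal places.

n = 7, Σx = 8788.4, Σy = 800.5, Σxy = 991879.26, Σx² = 15123231.96, Σy² = 91614.65
Sxx = Σx² − (Σx)²/n = 15123231.96 − 11033710.651429 = 4089521.308571
Sxy = Σxy − (Σx)(Σy)/n = 991879.26 − 1005016.314286 = -13137.054286
Syy = Σy² − (Σy)²/n = 91614.65 − 91542.892857 = 71.757143
r = Sxy/√(Sxx·Syy) = -13137.054286/√(293452364.756490) = -13137.054286/17130.451388 = -0.766883

-0.767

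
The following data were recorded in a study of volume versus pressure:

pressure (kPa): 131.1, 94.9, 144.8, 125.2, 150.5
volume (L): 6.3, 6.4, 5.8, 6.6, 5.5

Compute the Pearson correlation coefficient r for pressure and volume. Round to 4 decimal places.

-0.7421

n = 5, Σx = 646.5, Σy = 30.6, Σxy = 3927.2, Σx² = 85485.55, Σy² = 188.1
Sxx = Σx² − (Σx)²/n = 85485.55 − 83592.45 = 1893.1
Sxy = Σxy − (Σx)(Σy)/n = 3927.2 − 3956.58 = -29.38
Syy = Σy² − (Σy)²/n = 188.1 − 187.272 = 0.828
r = Sxy/√(Sxx·Syy) = -29.38/√(1567.4868) = -29.38/39.591499 = -0.742078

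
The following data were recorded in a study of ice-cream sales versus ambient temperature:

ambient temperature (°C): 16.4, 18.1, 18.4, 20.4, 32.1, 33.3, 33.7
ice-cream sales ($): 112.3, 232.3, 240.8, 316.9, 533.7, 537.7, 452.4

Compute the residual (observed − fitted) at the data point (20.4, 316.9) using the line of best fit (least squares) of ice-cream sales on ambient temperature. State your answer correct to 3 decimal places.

n = 7, Σx = 172.4, Σy = 2426.1, Σxy = 67224.89, Σx² = 4626.28
Sxx = Σx² − (Σx)²/n = 4626.28 − 4245.965714 = 380.314286
Sxy = Σxy − (Σx)(Σy)/n = 67224.89 − 59751.377143 = 7473.512857
b = Sxy/Sxx = 7473.512857/380.314286 = 19.650886
a = ȳ − b·x̄ = 346.585714 − 19.650886·24.628571 = -137.387547
ŷ(20.4) = -137.387547 + 19.650886·20.4 = 263.490537
residual = y − ŷ = 316.9 − 263.490537 = 53.409463

53.409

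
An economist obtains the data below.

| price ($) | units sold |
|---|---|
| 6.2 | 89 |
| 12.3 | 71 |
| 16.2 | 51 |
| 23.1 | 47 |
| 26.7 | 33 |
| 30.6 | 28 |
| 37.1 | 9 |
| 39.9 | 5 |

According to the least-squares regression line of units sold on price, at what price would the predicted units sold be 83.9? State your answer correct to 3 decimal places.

n = 8, Σx = 192.1, Σy = 333, Σxy = 5608.3, Σx² = 5603.45
Sxx = Σx² − (Σx)²/n = 5603.45 − 4612.80125 = 990.64875
Sxy = Σxy − (Σx)(Σy)/n = 5608.3 − 7996.1625 = -2387.8625
b = Sxy/Sxx = -2387.8625/990.64875 = -2.410403
a = ȳ − b·x̄ = 41.625 − (-2.410403)·24.0125 = 99.504797
Set a + b·x = 83.9: x = (83.9 − 99.504797) / (-2.410403) = 6.473937

6.474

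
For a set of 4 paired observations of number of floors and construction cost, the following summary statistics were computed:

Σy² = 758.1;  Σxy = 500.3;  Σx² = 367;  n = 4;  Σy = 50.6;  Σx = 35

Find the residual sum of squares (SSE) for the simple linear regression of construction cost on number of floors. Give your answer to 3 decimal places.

Sxx = Σx² − (Σx)²/n = 367 − 306.25 = 60.75
Sxy = Σxy − (Σx)(Σy)/n = 500.3 − 442.75 = 57.55
Syy = Σy² − (Σy)²/n = 758.1 − 640.09 = 118.01
b = Sxy/Sxx = 57.55/60.75 = 0.947325
SSE = Syy − b·Sxy = 118.01 − 0.947325·57.55 = 63.491440

63.491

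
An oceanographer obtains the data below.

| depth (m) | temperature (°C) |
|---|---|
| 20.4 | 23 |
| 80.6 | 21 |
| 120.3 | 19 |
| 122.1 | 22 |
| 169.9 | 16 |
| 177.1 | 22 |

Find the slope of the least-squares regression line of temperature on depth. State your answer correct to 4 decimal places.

n = 6, Σx = 690.4, Σy = 123, Σxy = 13748.3, Σx² = 96523.44
Sxx = Σx² − (Σx)²/n = 96523.44 − 79442.026667 = 17081.413333
Sxy = Σxy − (Σx)(Σy)/n = 13748.3 − 14153.2 = -404.9
b = Sxy/Sxx = -404.9/17081.413333 = -0.023704

-0.0237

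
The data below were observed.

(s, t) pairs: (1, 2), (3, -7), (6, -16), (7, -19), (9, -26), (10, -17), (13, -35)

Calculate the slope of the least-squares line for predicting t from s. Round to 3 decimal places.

-2.755

n = 7, Σx = 49, Σy = -118, Σxy = -1107, Σx² = 445
Sxx = Σx² − (Σx)²/n = 445 − 343 = 102
Sxy = Σxy − (Σx)(Σy)/n = -1107 − (-826) = -281
b = Sxy/Sxx = -281/102 = -2.754902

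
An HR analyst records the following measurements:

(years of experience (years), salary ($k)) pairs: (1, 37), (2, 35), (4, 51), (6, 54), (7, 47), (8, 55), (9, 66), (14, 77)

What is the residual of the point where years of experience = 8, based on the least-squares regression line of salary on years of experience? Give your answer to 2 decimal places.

n = 8, Σx = 51, Σy = 422, Σxy = 3076, Σx² = 447
Sxx = Σx² − (Σx)²/n = 447 − 325.125 = 121.875
Sxy = Σxy − (Σx)(Σy)/n = 3076 − 2690.25 = 385.75
b = Sxy/Sxx = 385.75/121.875 = 3.165128
a = ȳ − b·x̄ = 52.75 − 3.165128·6.375 = 32.572308
ŷ(8) = 32.572308 + 3.165128·8 = 57.893333
residual = y − ŷ = 55 − 57.893333 = -2.893333

-2.89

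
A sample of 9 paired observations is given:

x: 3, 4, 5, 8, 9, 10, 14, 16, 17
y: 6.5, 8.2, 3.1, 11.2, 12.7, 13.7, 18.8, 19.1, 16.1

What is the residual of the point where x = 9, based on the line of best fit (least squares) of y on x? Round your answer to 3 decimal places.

n = 9, Σx = 86, Σy = 109.4, Σxy = 1251.2, Σx² = 1036
Sxx = Σx² − (Σx)²/n = 1036 − 821.777778 = 214.222222
Sxy = Σxy − (Σx)(Σy)/n = 1251.2 − 1045.377778 = 205.822222
b = Sxy/Sxx = 205.822222/214.222222 = 0.960788
a = ȳ − b·x̄ = 12.155556 − 0.960788·9.555556 = 2.974689
ŷ(9) = 2.974689 + 0.960788·9 = 11.621784
residual = y − ŷ = 12.7 − 11.621784 = 1.078216

1.078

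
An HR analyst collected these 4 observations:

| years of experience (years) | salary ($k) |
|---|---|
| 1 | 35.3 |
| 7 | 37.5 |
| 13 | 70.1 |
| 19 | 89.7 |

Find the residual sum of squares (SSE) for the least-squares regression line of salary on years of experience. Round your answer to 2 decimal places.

169.87

n = 4, Σx = 40, Σy = 232.6, Σxy = 2913.4, Σx² = 580, Σy² = 15612.44
Sxx = Σx² − (Σx)²/n = 580 − 400 = 180
Sxy = Σxy − (Σx)(Σy)/n = 2913.4 − 2326 = 587.4
Syy = Σy² − (Σy)²/n = 15612.44 − 13525.69 = 2086.75
b = Sxy/Sxx = 587.4/180 = 3.263333
SSE = Syy − b·Sxy = 2086.75 − 3.263333·587.4 = 169.868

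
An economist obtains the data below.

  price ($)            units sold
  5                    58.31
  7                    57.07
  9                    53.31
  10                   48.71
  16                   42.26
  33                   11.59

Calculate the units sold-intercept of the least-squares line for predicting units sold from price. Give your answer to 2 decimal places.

n = 6, Σx = 80, Σy = 271.25, Σxy = 2716.56, Σx² = 1600
Sxx = Σx² − (Σx)²/n = 1600 − 1066.666667 = 533.333333
Sxy = Σxy − (Σx)(Σy)/n = 2716.56 − 3616.666667 = -900.106667
b = Sxy/Sxx = -900.106667/533.333333 = -1.6877
a = ȳ − b·x̄ = 45.208333 − (-1.6877)·13.333333 = 67.711

67.71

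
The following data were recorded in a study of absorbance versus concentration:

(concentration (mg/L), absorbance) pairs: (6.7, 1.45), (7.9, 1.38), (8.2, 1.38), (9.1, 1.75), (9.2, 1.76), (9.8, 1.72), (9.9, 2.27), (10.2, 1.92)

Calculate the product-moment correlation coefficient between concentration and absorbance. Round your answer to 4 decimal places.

n = 8, Σx = 71, Σy = 13.63, Σxy = 122.963, Σx² = 640.08, Σy² = 23.8691
Sxx = Σx² − (Σx)²/n = 640.08 − 630.125 = 9.955
Sxy = Σxy − (Σx)(Σy)/n = 122.963 − 120.96625 = 1.99675
Syy = Σy² − (Σy)²/n = 23.8691 − 23.222113 = 0.646988
r = Sxy/√(Sxx·Syy) = 1.99675/√(6.440761) = 1.99675/2.537865 = 0.786783

0.7868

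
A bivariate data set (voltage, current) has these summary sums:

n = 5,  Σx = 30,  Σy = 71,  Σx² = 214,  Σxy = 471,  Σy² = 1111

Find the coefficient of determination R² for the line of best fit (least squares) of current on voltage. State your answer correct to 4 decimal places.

Sxx = Σx² − (Σx)²/n = 214 − 180 = 34
Sxy = Σxy − (Σx)(Σy)/n = 471 − 426 = 45
Syy = Σy² − (Σy)²/n = 1111 − 1008.2 = 102.8
R² = Sxy²/(Sxx·Syy) = (45)²/(34·102.8) = 0.579366

0.5794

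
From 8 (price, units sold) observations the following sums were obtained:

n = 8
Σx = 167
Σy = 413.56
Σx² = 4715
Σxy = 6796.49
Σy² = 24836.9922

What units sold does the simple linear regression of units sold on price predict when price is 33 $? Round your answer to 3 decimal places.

33.574

Sxx = Σx² − (Σx)²/n = 4715 − 3486.125 = 1228.875
Sxy = Σxy − (Σx)(Σy)/n = 6796.49 − 8633.065 = -1836.575
b = Sxy/Sxx = -1836.575/1228.875 = -1.494517
a = ȳ − b·x̄ = 51.695 − (-1.494517)·20.875 = 82.893050
ŷ(33) = a + b·33 = 82.893050 + (-1.494517)·33 = 33.573977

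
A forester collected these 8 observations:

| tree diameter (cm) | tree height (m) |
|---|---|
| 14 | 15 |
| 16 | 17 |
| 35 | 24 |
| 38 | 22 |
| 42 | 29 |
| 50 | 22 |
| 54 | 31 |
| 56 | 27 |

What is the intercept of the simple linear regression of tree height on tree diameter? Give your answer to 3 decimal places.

n = 8, Σx = 305, Σy = 187, Σxy = 7662, Σx² = 13437
Sxx = Σx² − (Σx)²/n = 13437 − 11628.125 = 1808.875
Sxy = Σxy − (Σx)(Σy)/n = 7662 − 7129.375 = 532.625
b = Sxy/Sxx = 532.625/1808.875 = 0.294451
a = ȳ − b·x̄ = 23.375 − 0.294451·38.125 = 12.149057

12.149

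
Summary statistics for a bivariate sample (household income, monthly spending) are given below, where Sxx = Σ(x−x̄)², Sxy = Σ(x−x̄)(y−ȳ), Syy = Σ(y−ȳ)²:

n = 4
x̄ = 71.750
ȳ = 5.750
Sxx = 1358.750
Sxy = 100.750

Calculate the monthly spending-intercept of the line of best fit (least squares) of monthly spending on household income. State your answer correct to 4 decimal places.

0.4298

b = Sxy/Sxx = 100.75/1358.75 = 0.074149
a = ȳ − b·x̄ = 5.75 − 0.074149·71.75 = 0.429807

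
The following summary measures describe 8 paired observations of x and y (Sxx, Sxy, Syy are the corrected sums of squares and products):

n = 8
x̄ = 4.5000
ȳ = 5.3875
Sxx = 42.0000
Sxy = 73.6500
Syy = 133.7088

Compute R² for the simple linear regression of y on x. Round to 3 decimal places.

R² = Sxy²/(Sxx·Syy) = (73.65)²/(42·133.7088) = 0.965909

0.966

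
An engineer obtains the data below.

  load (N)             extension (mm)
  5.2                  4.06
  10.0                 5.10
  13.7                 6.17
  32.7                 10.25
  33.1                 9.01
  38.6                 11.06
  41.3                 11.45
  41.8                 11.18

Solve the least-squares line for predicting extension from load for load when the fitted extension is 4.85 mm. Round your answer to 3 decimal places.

8.412

n = 8, Σx = 216.4, Σy = 68.28, Σxy = 2157.172, Σx² = 7422.52
Sxx = Σx² − (Σx)²/n = 7422.52 − 5853.62 = 1568.9
Sxy = Σxy − (Σx)(Σy)/n = 2157.172 − 1846.974 = 310.198
b = Sxy/Sxx = 310.198/1568.9 = 0.197717
a = ȳ − b·x̄ = 8.535 − 0.197717·27.05 = 3.186759
Set a + b·x = 4.85: x = (4.85 − 3.186759) / 0.197717 = 8.412238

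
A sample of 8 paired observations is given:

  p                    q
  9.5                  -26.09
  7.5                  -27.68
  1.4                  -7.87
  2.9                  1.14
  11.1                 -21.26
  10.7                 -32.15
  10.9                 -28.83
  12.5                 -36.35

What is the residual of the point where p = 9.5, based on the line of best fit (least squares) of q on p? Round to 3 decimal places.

-0.420

n = 8, Σx = 66.5, Σy = -179.09, Σxy = -1811.78, Σx² = 669.63
Sxx = Σx² − (Σx)²/n = 669.63 − 552.78125 = 116.84875
Sxy = Σxy − (Σx)(Σy)/n = -1811.78 − (-1488.685625) = -323.094375
b = Sxy/Sxx = -323.094375/116.84875 = -2.765065
a = ȳ − b·x̄ = -22.38625 − (-2.765065)·8.3125 = 0.598352
ŷ(9.5) = 0.598352 + (-2.765065)·9.5 = -25.669765
residual = y − ŷ = -26.09 − (-25.669765) = -0.420235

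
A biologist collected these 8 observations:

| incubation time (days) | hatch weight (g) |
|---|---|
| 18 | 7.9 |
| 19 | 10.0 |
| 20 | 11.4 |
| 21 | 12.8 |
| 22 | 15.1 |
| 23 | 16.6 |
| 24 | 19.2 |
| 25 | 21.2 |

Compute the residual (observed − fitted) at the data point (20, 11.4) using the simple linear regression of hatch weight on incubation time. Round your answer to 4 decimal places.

n = 8, Σx = 172, Σy = 114.2, Σxy = 2533.8, Σx² = 3740
Sxx = Σx² − (Σx)²/n = 3740 − 3698 = 42
Sxy = Σxy − (Σx)(Σy)/n = 2533.8 − 2455.3 = 78.5
b = Sxy/Sxx = 78.5/42 = 1.869048
a = ȳ − b·x̄ = 14.275 − 1.869048·21.5 = -25.909524
ŷ(20) = -25.909524 + 1.869048·20 = 11.471429
residual = y − ŷ = 11.4 − 11.471429 = -0.071429

-0.0714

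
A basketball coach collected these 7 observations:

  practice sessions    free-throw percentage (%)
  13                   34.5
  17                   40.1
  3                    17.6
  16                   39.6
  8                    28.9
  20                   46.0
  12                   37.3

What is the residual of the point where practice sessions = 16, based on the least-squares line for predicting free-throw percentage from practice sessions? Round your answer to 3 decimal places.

n = 7, Σx = 89, Σy = 244, Σxy = 3415.4, Σx² = 1331
Sxx = Σx² − (Σx)²/n = 1331 − 1131.571429 = 199.428571
Sxy = Σxy − (Σx)(Σy)/n = 3415.4 − 3102.285714 = 313.114286
b = Sxy/Sxx = 313.114286/199.428571 = 1.570057
a = ȳ − b·x̄ = 34.857143 − 1.570057·12.714286 = 14.894986
ŷ(16) = 14.894986 + 1.570057·16 = 40.015903
residual = y − ŷ = 39.6 − 40.015903 = -0.415903

-0.416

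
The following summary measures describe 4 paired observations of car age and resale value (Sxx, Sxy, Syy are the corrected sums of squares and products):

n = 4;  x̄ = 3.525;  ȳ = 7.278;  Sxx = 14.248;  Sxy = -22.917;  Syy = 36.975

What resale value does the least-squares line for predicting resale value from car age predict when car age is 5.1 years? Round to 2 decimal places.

4.74

b = Sxy/Sxx = -22.917/14.248 = -1.608436
a = ȳ − b·x̄ = 7.278 − (-1.608436)·3.525 = 12.947738
ŷ(5.1) = a + b·5.1 = 12.947738 + (-1.608436)·5.1 = 4.744713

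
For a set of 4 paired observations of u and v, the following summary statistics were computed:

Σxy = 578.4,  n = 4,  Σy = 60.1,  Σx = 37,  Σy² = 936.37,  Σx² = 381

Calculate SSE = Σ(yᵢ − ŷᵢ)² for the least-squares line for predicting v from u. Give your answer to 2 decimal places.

Sxx = Σx² − (Σx)²/n = 381 − 342.25 = 38.75
Sxy = Σxy − (Σx)(Σy)/n = 578.4 − 555.925 = 22.475
Syy = Σy² − (Σy)²/n = 936.37 − 903.0025 = 33.3675
b = Sxy/Sxx = 22.475/38.75 = 0.58
SSE = Syy − b·Sxy = 33.3675 − 0.58·22.475 = 20.332

20.33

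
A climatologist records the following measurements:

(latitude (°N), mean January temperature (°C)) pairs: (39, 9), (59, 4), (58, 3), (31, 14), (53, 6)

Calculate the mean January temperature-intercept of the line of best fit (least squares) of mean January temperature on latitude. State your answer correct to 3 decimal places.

n = 5, Σx = 240, Σy = 36, Σxy = 1513, Σx² = 12136
Sxx = Σx² − (Σx)²/n = 12136 − 11520 = 616
Sxy = Σxy − (Σx)(Σy)/n = 1513 − 1728 = -215
b = Sxy/Sxx = -215/616 = -0.349026
a = ȳ − b·x̄ = 7.2 − (-0.349026)·48 = 23.953247

23.953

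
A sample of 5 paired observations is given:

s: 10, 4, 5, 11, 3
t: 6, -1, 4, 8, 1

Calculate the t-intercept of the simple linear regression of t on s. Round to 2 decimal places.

n = 5, Σx = 33, Σy = 18, Σxy = 167, Σx² = 271
Sxx = Σx² − (Σx)²/n = 271 − 217.8 = 53.2
Sxy = Σxy − (Σx)(Σy)/n = 167 − 118.8 = 48.2
b = Sxy/Sxx = 48.2/53.2 = 0.906015
a = ȳ − b·x̄ = 3.6 − 0.906015·6.6 = -2.379699

-2.38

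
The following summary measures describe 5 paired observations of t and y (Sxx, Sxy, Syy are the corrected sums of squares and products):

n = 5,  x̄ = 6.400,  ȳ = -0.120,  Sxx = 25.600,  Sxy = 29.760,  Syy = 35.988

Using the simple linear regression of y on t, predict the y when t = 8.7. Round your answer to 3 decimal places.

2.554

b = Sxy/Sxx = 29.76/25.6 = 1.1625
a = ȳ − b·x̄ = -0.12 − 1.1625·6.4 = -7.56
ŷ(8.7) = a + b·8.7 = -7.56 + 1.1625·8.7 = 2.55375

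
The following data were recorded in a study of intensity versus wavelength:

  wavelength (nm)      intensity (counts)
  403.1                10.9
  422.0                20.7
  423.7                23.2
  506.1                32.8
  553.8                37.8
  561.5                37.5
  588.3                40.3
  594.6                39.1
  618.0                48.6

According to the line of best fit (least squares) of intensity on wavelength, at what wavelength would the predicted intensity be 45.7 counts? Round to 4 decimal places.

617.0802

n = 9, Σx = 4671.1, Σy = 290.9, Σxy = 158541.15, Σx² = 2479779.25
Sxx = Σx² − (Σx)²/n = 2479779.25 − 2424352.801111 = 55426.448889
Sxy = Σxy − (Σx)(Σy)/n = 158541.15 − 150980.332222 = 7560.817778
b = Sxy/Sxx = 7560.817778/55426.448889 = 0.136412
a = ȳ − b·x̄ = 32.322222 − 0.136412·519.011111 = -38.476981
Set a + b·x = 45.7: x = (45.7 − (-38.476981)) / 0.136412 = 617.080227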